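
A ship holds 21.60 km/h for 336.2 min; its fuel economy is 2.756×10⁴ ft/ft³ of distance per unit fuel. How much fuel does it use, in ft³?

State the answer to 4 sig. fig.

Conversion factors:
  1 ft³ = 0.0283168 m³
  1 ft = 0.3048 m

21.60 km/h → 6 m/s
336.2 min → 20172 s
d = v × t = 6 × 20172 = 121032 m
2.756×10⁴ ft/ft³ → 296654 m/m³
V = d / (distance per unit fuel) = 121032 / 296654 = 0.40799 m³
In ft³: 0.40799 / 0.0283168 = 14.4081 ft³

14.41 ft³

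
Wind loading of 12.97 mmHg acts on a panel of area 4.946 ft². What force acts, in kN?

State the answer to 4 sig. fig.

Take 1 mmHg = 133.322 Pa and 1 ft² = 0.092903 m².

0.7946 kN

12.97 mmHg × 133.322 = 1729.19 Pa
4.946 ft² × 0.092903 = 0.459498 m²
F = P × A = 1729.19 Pa × 0.459498 m² = 794.559 N
794.559 N ÷ (1000 N/kN) = 0.794559 kN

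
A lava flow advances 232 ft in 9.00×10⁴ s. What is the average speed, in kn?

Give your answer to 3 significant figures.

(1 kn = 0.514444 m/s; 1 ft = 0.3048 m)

0.00153 kn

232 ft × 0.3048 = 70.7136 m
v = d / t = 70.7136 m / 90000 s = 7.85707×10⁻⁴ m/s
7.85707×10⁻⁴ m/s ÷ (0.514444 m/s/kn) = 0.00152729 kn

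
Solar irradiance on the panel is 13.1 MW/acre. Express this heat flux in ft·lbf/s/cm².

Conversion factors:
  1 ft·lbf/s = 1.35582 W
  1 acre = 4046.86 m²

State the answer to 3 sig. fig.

0.239 ft·lbf/s/cm²

13.1 MW/acre × 1000000 W/MW ÷ 4046.86 m²/acre = 3237.08 W/m²
3237.08 W/m² ÷ 1.35582 W/ft·lbf/s × 0.0001 m²/cm² = 0.238754 ft·lbf/s/cm²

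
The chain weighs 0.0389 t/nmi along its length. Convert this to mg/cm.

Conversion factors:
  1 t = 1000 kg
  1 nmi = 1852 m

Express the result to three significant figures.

0.0389 t/nmi × 1000 kg/t ÷ 1852 m/nmi = 0.0210043 kg/m
0.0210043 kg/m ÷ 10⁻⁶ kg/mg × 0.01 m/cm = 210.043 mg/cm

210 mg/cm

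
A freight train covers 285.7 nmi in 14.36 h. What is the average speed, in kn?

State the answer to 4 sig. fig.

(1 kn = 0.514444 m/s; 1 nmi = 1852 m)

19.90 kn

285.7 nmi × 1852 = 529116 m
14.36 h × 3600 = 51696 s
v = d / t = 529116 m / 51696 s = 10.2351 m/s
10.2351 m/s ÷ (0.514444 m/s/kn) = 19.8955 kn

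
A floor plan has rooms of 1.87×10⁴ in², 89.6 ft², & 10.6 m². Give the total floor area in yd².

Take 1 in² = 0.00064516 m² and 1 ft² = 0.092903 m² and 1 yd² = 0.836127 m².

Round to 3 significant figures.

37.1 yd²

1.87×10⁴ in² × 0.00064516 = 12.0645 m²
89.6 ft² × 0.092903 = 8.32411 m²
10.6 m² (already m²)
Total: 12.0645 + 8.32411 + 10.6 = 30.9886 m²
In yd²: 30.9886 / 0.836127 = 37.0621 yd²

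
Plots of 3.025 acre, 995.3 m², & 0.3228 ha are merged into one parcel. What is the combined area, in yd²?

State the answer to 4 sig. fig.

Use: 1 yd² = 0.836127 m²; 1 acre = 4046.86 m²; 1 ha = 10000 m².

1.969×10⁴ yd²

3.025 acre × 4046.86 = 12241.8 m²
995.3 m² (already m²)
0.3228 ha × 10000 = 3228 m²
Sum: 12241.8 + 995.3 + 3228 = 16465.1 m²
In yd²: 16465.1 / 0.836127 = 19692.1 yd²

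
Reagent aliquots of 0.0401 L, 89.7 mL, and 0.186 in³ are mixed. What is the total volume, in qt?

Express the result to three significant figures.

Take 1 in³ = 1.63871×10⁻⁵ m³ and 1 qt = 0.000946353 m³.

0.140 qt

0.0401 L × 0.001 → 4.01×10⁻⁵ m³
89.7 mL × 10⁻⁶ → 8.97×10⁻⁵ m³
0.186 in³ × 1.63871×10⁻⁵ → 3.048×10⁻⁶ m³
Combined: 4.01×10⁻⁵ + 8.97×10⁻⁵ + 3.048×10⁻⁶ = 1.32848×10⁻⁴ m³
In qt: 1.32848×10⁻⁴ / 0.000946353 = 0.140379 qt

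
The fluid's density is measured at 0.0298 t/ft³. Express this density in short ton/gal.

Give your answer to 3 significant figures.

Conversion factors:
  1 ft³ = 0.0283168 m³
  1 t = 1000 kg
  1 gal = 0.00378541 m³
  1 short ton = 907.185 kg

0.00439 short ton/gal

0.0298 t/ft³ × 1000 kg/t ÷ 0.0283168 m³/ft³ = 1052.38 kg/m³
1052.38 kg/m³ ÷ 907.185 kg/short ton × 0.00378541 m³/gal = 0.00439127 short ton/gal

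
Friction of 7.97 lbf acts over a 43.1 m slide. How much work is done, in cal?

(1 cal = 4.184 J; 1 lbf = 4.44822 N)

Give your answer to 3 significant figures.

365 cal

7.97 lbf × 4.44822 = 35.4523 N
W = F × d = 35.4523 N × 43.1 m = 1527.99 J
1527.99 J ÷ (4.184 J/cal) = 365.198 cal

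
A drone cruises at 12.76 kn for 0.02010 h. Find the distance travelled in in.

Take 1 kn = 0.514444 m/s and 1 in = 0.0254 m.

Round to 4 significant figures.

1.870×10⁴ in

12.76 kn × 0.514444 → 6.56431 m/s
0.02010 h × 3600 → 72.36 s
d = v × t = 6.56431 m/s × 72.36 s = 474.993 m
474.993 m ÷ (0.0254 m/in) = 18700.5 in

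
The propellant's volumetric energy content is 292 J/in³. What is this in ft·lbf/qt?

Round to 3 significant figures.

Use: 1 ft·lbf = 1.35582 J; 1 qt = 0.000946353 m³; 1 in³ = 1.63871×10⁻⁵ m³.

292 J/in³ ÷ 1.63871×10⁻⁵ m³/in³ = 1.78189×10⁷ J/m³
1.78189×10⁷ J/m³ ÷ 1.35582 J/ft·lbf × 0.000946353 m³/qt = 12437.5 ft·lbf/qt

1.24×10⁴ ft·lbf/qt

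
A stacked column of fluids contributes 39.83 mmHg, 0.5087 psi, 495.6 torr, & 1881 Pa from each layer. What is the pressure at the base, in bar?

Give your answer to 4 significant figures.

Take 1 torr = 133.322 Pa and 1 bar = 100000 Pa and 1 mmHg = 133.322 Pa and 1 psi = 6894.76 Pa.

39.83 mmHg × 133.322 = 5310.22 Pa
0.5087 psi × 6894.76 = 3507.36 Pa
495.6 torr × 133.322 = 66074.4 Pa
1881 Pa (already Pa)
Sum: 5310.22 + 3507.36 + 66074.4 + 1881 = 76773 Pa
In bar: 76773 / 100000 = 0.76773 bar

0.7677 bar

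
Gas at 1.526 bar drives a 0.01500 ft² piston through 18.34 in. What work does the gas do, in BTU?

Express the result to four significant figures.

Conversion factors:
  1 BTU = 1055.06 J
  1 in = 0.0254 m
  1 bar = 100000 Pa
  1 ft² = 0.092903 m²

1.526 bar → 152600 Pa
0.01500 ft² → 0.00139354 m²
F = P × A = 152600 × 0.00139354 = 212.654 N
18.34 in → 0.465836 m
W = F × d = 212.654 × 0.465836 = 99.0619 J
In BTU: 99.0619 / 1055.06 = 0.0938922 BTU

0.09389 BTU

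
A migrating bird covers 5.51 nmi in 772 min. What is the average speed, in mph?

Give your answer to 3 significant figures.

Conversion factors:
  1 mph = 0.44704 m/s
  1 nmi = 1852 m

5.51 nmi × 1852 → 10204.5 m
772 min × 60 → 46320 s
v = d / t = 10204.5 m / 46320 s = 0.220304 m/s
0.220304 m/s ÷ (0.44704 m/s/mph) = 0.492806 mph

0.493 mph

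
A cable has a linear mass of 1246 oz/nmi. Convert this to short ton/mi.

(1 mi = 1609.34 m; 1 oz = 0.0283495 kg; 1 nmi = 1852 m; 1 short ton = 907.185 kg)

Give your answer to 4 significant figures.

0.03384 short ton/mi

1246 oz/nmi × 0.0283495 kg/oz ÷ 1852 m/nmi = 0.0190732 kg/m
0.0190732 kg/m ÷ 907.185 kg/short ton × 1609.34 m/mi = 0.0338357 short ton/mi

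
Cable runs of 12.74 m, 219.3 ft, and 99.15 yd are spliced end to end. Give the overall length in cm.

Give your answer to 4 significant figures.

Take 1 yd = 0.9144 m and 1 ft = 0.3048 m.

1.702×10⁴ cm

12.74 m (already m)
219.3 ft × 0.3048 → 66.8426 m
99.15 yd × 0.9144 → 90.6628 m
Combined: 12.74 + 66.8426 + 90.6628 = 170.245 m
In cm: 170.245 / 0.01 = 17024.5 cm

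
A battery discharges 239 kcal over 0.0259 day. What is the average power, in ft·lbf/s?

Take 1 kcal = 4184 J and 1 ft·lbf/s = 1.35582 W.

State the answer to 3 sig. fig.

330 ft·lbf/s

239 kcal × 4184 = 999976 J
0.0259 day × 86400 = 2237.76 s
P = E / t = 999976 J / 2237.76 s = 446.865 W
446.865 W ÷ (1.35582 W/ft·lbf/s) = 329.59 ft·lbf/s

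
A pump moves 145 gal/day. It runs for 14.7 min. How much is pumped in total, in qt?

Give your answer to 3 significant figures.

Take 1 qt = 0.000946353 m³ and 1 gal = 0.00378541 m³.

145 gal/day → 6.35283×10⁻⁶ m³/s
14.7 min → 882 s
V = Q × t = 6.35283×10⁻⁶ × 882 = 0.0056032 m³
In qt: 0.0056032 / 0.000946353 = 5.92084 qt

5.92 qt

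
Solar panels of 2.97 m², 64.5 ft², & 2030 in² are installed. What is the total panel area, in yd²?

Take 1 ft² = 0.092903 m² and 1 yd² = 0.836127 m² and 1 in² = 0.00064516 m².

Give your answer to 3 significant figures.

12.3 yd²

2.97 m² (already m²)
64.5 ft² × 0.092903 = 5.99224 m²
2030 in² × 0.00064516 = 1.30967 m²
Total: 2.97 + 5.99224 + 1.30967 = 10.2719 m²
In yd²: 10.2719 / 0.836127 = 12.2851 yd²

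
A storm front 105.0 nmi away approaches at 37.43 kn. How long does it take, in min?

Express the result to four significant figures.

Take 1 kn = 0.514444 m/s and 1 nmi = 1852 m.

105.0 nmi × 1852 → 194460 m
37.43 kn × 0.514444 → 19.2556 m/s
t = d / v = 194460 m / 19.2556 m/s = 10098.9 s
10098.9 s ÷ (60 s/min) = 168.315 min

168.3 min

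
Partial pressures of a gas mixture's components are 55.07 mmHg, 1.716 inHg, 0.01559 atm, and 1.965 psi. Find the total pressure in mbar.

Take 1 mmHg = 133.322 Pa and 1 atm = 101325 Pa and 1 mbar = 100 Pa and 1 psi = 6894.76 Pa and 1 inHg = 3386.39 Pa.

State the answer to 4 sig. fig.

55.07 mmHg × 133.322 → 7342.04 Pa
1.716 inHg × 3386.39 → 5811.05 Pa
0.01559 atm × 101325 → 1579.66 Pa
1.965 psi × 6894.76 → 13548.2 Pa
Combined: 7342.04 + 5811.05 + 1579.66 + 13548.2 = 28281 Pa
In mbar: 28281 / 100 = 282.81 mbar

282.8 mbar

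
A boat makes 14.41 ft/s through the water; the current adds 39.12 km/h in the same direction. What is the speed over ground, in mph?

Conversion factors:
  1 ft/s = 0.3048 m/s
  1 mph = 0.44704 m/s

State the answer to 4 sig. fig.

14.41 ft/s × 0.3048 → 4.39217 m/s
39.12 km/h × (1/3.6) → 10.8667 m/s
Sum: 4.39217 + 10.8667 = 15.2589 m/s
In mph: 15.2589 / 0.44704 = 34.1332 mph

34.13 mph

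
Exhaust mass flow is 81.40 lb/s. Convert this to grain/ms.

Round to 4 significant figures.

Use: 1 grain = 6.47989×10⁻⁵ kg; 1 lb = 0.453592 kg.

569.8 grain/ms

81.40 lb/s × 0.453592 kg/lb = 36.9224 kg/s
36.9224 kg/s ÷ 6.47989×10⁻⁵ kg/grain × 0.001 s/ms = 569.8 grain/ms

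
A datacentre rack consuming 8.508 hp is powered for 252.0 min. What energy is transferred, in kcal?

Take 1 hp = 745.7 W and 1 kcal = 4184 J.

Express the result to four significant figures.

8.508 hp × 745.7 → 6344.42 W
252.0 min × 60 → 15120 s
E = P × t = 6344.42 W × 15120 s = 9.59276×10⁷ J
9.59276×10⁷ J ÷ (4184 J/kcal) = 22927.2 kcal

2.293×10⁴ kcal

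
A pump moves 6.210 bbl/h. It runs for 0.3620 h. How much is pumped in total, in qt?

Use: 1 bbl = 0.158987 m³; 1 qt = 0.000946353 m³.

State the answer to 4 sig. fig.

6.210 bbl/h → 2.74253×10⁻⁴ m³/s
0.3620 h → 1303.2 s
V = Q × t = 2.74253×10⁻⁴ × 1303.2 = 0.357407 m³
In qt: 0.357407 / 0.000946353 = 377.668 qt

377.7 qt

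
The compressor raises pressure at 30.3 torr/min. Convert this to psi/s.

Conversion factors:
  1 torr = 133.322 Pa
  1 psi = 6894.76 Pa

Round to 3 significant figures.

30.3 torr/min × 133.322 Pa/torr ÷ 60 s/min = 67.3276 Pa/s
67.3276 Pa/s ÷ 6894.76 Pa/psi = 0.00976504 psi/s

0.00977 psi/s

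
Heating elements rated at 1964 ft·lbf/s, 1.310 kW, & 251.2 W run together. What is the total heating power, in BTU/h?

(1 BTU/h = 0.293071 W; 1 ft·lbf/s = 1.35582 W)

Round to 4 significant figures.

1.441×10⁴ BTU/h

1964 ft·lbf/s × 1.35582 = 2662.83 W
1.310 kW × 1000 = 1310 W
251.2 W (already W)
Combined: 2662.83 + 1310 + 251.2 = 4224.03 W
In BTU/h: 4224.03 / 0.293071 = 14413 BTU/h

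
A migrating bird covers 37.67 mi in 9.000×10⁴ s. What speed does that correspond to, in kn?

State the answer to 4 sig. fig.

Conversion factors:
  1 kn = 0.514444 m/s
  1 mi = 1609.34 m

37.67 mi × 1609.34 → 60623.8 m
v = d / t = 60623.8 m / 90000 s = 0.673598 m/s
0.673598 m/s ÷ (0.514444 m/s/kn) = 1.30937 kn

1.309 kn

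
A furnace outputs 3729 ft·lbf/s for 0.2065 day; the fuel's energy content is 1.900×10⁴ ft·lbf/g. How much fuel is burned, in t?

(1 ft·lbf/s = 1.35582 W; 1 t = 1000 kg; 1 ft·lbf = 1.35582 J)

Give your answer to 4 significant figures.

0.003502 t

3729 ft·lbf/s → 5055.85 W
0.2065 day → 17841.6 s
E = P × t = 5055.85 × 17841.6 = 9.02045×10⁷ J
1.900×10⁴ ft·lbf/g → 2.57606×10⁷ J/kg
m = E / e_s = 9.02045×10⁷ / 2.57606×10⁷ = 3.50165 kg
In t: 3.50165 / 1000 = 0.00350165 t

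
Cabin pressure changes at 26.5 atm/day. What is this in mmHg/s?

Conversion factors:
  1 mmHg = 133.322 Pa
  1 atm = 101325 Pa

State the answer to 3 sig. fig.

0.233 mmHg/s

26.5 atm/day × 101325 Pa/atm ÷ 86400 s/day = 31.0777 Pa/s
31.0777 Pa/s ÷ 133.322 Pa/mmHg = 0.233103 mmHg/s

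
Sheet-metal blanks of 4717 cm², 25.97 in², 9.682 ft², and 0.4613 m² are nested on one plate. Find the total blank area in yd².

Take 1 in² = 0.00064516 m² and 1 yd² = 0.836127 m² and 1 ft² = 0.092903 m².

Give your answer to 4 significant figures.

4717 cm² × 0.0001 = 0.4717 m²
25.97 in² × 0.00064516 = 0.0167548 m²
9.682 ft² × 0.092903 = 0.899487 m²
0.4613 m² (already m²)
Combined: 0.4717 + 0.0167548 + 0.899487 + 0.4613 = 1.84924 m²
In yd²: 1.84924 / 0.836127 = 2.21167 yd²

2.212 yd²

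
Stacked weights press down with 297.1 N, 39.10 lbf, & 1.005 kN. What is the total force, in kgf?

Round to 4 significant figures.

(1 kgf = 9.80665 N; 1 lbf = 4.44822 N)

150.5 kgf

297.1 N (already N)
39.10 lbf × 4.44822 → 173.925 N
1.005 kN × 1000 → 1005 N
Combined: 297.1 + 173.925 + 1005 = 1476.02 N
In kgf: 1476.02 / 9.80665 = 150.512 kgf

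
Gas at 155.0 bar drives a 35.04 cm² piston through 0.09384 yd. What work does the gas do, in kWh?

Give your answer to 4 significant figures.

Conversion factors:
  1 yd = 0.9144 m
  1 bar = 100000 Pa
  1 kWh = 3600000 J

155.0 bar → 1.55×10⁷ Pa
35.04 cm² → 0.003504 m²
F = P × A = 1.55×10⁷ × 0.003504 = 54312 N
0.09384 yd → 0.0858073 m
W = F × d = 54312 × 0.0858073 = 4660.37 J
In kWh: 4660.37 / 3600000 = 0.00129455 kWh

0.001295 kWh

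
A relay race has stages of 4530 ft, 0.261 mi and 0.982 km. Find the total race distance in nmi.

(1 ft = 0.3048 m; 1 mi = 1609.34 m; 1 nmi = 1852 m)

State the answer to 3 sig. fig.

1.50 nmi

4530 ft × 0.3048 → 1380.74 m
0.261 mi × 1609.34 → 420.038 m
0.982 km × 1000 → 982 m
Combined: 1380.74 + 420.038 + 982 = 2782.78 m
In nmi: 2782.78 / 1852 = 1.50258 nmi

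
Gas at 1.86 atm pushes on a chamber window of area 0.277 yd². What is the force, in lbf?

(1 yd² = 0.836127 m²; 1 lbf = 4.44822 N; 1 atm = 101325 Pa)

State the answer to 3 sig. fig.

1.86 atm × 101325 = 188464 Pa
0.277 yd² × 0.836127 = 0.231607 m²
F = P × A = 188464 Pa × 0.231607 m² = 43649.6 N
43649.6 N ÷ (4.44822 N/lbf) = 9812.82 lbf

9810 lbf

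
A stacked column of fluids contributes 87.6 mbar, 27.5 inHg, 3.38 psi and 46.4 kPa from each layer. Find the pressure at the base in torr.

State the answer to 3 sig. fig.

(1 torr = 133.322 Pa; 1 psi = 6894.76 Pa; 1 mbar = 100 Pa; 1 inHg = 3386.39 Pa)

1290 torr

87.6 mbar × 100 = 8760 Pa
27.5 inHg × 3386.39 = 93125.7 Pa
3.38 psi × 6894.76 = 23304.3 Pa
46.4 kPa × 1000 = 46400 Pa
Combined: 8760 + 93125.7 + 23304.3 + 46400 = 171590 Pa
In torr: 171590 / 133.322 = 1287.03 torr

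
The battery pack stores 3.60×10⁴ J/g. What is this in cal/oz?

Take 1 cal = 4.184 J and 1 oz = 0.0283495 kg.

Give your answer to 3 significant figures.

2.44×10⁵ cal/oz

3.60×10⁴ J/g ÷ 0.001 kg/g = 3.6×10⁷ J/kg
3.6×10⁷ J/kg ÷ 4.184 J/cal × 0.0283495 kg/oz = 243925 cal/oz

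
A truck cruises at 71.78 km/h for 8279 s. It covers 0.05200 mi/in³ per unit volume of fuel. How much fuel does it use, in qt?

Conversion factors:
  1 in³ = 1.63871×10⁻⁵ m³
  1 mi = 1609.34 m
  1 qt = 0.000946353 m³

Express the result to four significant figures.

71.78 km/h → 19.9389 m/s
d = v × t = 19.9389 × 8279 = 165074 m
0.05200 mi/in³ → 5.1068×10⁶ m/m³
V = d / (distance per unit fuel) = 165074 / 5.1068×10⁶ = 0.0323244 m³
In qt: 0.0323244 / 0.000946353 = 34.1568 qt

34.16 qt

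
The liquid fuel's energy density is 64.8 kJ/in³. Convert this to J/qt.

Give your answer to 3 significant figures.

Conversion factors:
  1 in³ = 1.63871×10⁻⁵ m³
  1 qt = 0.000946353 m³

3.74×10⁶ J/qt

64.8 kJ/in³ × 1000 J/kJ ÷ 1.63871×10⁻⁵ m³/in³ = 3.95433×10⁹ J/m³
3.95433×10⁹ J/m³ × 0.000946353 m³/qt = 3.74219×10⁶ J/qt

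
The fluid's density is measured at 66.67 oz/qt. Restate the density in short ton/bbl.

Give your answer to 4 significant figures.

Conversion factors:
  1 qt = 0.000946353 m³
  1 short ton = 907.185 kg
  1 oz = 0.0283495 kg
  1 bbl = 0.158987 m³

66.67 oz/qt × 0.0283495 kg/oz ÷ 0.000946353 m³/qt = 1997.21 kg/m³
1997.21 kg/m³ ÷ 907.185 kg/short ton × 0.158987 m³/bbl = 0.350017 short ton/bbl

0.3500 short ton/bbl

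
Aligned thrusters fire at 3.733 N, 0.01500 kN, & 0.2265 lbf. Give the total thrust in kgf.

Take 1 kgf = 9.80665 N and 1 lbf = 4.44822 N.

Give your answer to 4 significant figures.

2.013 kgf

3.733 N (already N)
0.01500 kN × 1000 → 15 N
0.2265 lbf × 4.44822 → 1.00752 N
Sum: 3.733 + 15 + 1.00752 = 19.7405 N
In kgf: 19.7405 / 9.80665 = 2.01297 kgf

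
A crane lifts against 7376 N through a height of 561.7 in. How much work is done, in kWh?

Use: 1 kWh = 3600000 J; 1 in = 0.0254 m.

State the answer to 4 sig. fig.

0.02923 kWh

561.7 in × 0.0254 → 14.2672 m
W = F × d = 7376 N × 14.2672 m = 105235 J
105235 J ÷ (3600000 J/kWh) = 0.0292319 kWh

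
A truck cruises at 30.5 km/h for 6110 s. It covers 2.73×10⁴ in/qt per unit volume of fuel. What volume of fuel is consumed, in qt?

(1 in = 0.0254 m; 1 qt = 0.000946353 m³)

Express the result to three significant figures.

30.5 km/h → 8.47222 m/s
d = v × t = 8.47222 × 6110 = 51765.3 m
2.73×10⁴ in/qt → 732729 m/m³
V = d / (distance per unit fuel) = 51765.3 / 732729 = 0.0706473 m³
In qt: 0.0706473 / 0.000946353 = 74.6522 qt

74.7 qt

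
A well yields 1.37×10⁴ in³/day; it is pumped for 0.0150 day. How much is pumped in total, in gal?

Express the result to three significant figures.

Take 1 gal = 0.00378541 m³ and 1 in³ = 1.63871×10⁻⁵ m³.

1.37×10⁴ in³/day → 2.59842×10⁻⁶ m³/s
0.0150 day → 1296 s
V = Q × t = 2.59842×10⁻⁶ × 1296 = 0.00336755 m³
In gal: 0.00336755 / 0.00378541 = 0.889613 gal

0.890 gal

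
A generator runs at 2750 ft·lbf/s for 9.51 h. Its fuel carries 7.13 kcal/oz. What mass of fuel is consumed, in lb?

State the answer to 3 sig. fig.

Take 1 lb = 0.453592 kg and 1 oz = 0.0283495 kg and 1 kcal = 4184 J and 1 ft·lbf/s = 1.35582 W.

267 lb

2750 ft·lbf/s → 3728.5 W
9.51 h → 34236 s
E = P × t = 3728.5 × 34236 = 1.27649×10⁸ J
7.13 kcal/oz → 1.05229×10⁶ J/kg
m = E / e_s = 1.27649×10⁸ / 1.05229×10⁶ = 121.306 kg
In lb: 121.306 / 0.453592 = 267.434 lb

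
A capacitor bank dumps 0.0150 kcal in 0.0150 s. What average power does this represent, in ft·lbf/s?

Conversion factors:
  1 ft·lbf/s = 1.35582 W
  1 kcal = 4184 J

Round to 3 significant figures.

0.0150 kcal × 4184 = 62.76 J
P = E / t = 62.76 J / 0.015 s = 4184 W
4184 W ÷ (1.35582 W/ft·lbf/s) = 3085.96 ft·lbf/s

3090 ft·lbf/s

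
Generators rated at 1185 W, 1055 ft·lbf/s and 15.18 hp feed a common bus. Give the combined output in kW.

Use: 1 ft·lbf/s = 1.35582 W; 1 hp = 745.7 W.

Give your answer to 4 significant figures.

1185 W (already W)
1055 ft·lbf/s × 1.35582 = 1430.39 W
15.18 hp × 745.7 = 11319.7 W
Total: 1185 + 1430.39 + 11319.7 = 13935.1 W
In kW: 13935.1 / 1000 = 13.9351 kW

13.94 kW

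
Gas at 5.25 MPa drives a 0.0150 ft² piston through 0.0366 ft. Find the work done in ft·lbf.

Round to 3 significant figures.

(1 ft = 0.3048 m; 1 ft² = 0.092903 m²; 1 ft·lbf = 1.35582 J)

60.2 ft·lbf

5.25 MPa → 5.25×10⁶ Pa
0.0150 ft² → 0.00139354 m²
F = P × A = 5.25×10⁶ × 0.00139354 = 7316.08 N
0.0366 ft → 0.0111557 m
W = F × d = 7316.08 × 0.0111557 = 81.616 J
In ft·lbf: 81.616 / 1.35582 = 60.1968 ft·lbf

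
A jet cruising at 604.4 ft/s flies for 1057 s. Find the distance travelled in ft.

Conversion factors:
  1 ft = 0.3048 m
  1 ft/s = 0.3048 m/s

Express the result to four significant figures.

6.389×10⁵ ft

604.4 ft/s × 0.3048 = 184.221 m/s
d = v × t = 184.221 m/s × 1057 s = 194722 m
194722 m ÷ (0.3048 m/ft) = 638852 ft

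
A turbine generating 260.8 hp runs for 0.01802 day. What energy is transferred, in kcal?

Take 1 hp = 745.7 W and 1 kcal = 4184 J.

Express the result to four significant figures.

7.237×10⁴ kcal

260.8 hp × 745.7 = 194479 W
0.01802 day × 86400 = 1556.93 s
E = P × t = 194479 W × 1556.93 s = 3.0279×10⁸ J
3.0279×10⁸ J ÷ (4184 J/kcal) = 72368.5 kcal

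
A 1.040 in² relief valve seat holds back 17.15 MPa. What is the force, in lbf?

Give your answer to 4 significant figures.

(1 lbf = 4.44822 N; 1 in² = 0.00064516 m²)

2587 lbf

17.15 MPa × 1000000 = 1.715×10⁷ Pa
1.040 in² × 0.00064516 = 6.70966×10⁻⁴ m²
F = P × A = 1.715×10⁷ Pa × 6.70966×10⁻⁴ m² = 11507.1 N
11507.1 N ÷ (4.44822 N/lbf) = 2586.9 lbf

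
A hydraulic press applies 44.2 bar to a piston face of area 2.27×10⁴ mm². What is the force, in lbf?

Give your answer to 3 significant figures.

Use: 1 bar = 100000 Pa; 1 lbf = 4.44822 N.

2.26×10⁴ lbf

44.2 bar × 100000 → 4.42×10⁶ Pa
2.27×10⁴ mm² × 10⁻⁶ → 0.0227 m²
F = P × A = 4.42×10⁶ Pa × 0.0227 m² = 100334 N
100334 N ÷ (4.44822 N/lbf) = 22556 lbf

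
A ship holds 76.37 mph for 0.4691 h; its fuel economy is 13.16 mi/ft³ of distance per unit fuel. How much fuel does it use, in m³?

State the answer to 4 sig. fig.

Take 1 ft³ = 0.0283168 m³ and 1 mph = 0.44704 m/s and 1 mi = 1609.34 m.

0.07709 m³

76.37 mph → 34.1404 m/s
0.4691 h → 1688.76 s
d = v × t = 34.1404 × 1688.76 = 57654.9 m
13.16 mi/ft³ → 747928 m/m³
V = d / (distance per unit fuel) = 57654.9 / 747928 = 0.0770862 m³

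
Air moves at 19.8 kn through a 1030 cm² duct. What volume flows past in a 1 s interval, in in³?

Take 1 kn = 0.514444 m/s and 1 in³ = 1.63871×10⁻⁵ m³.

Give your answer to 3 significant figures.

19.8 kn × 0.514444 = 10.186 m/s
1030 cm² × 0.0001 = 0.103 m²
V = v × A × t = 10.186 m/s × 0.103 m² × 1 s = 1.04916 m³
1.04916 m³ ÷ (1.63871×10⁻⁵ m³/in³) = 64023.5 in³

6.40×10⁴ in³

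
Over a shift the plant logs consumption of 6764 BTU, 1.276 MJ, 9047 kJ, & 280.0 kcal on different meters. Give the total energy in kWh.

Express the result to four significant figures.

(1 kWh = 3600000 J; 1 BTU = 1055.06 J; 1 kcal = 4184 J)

5.175 kWh

6764 BTU × 1055.06 → 7.13643×10⁶ J
1.276 MJ × 1000000 → 1.276×10⁶ J
9047 kJ × 1000 → 9.047×10⁶ J
280.0 kcal × 4184 → 1.17152×10⁶ J
Sum: 7.13643×10⁶ + 1.276×10⁶ + 9.047×10⁶ + 1.17152×10⁶ = 1.8631×10⁷ J
In kWh: 1.8631×10⁷ / 3600000 = 5.17528 kWh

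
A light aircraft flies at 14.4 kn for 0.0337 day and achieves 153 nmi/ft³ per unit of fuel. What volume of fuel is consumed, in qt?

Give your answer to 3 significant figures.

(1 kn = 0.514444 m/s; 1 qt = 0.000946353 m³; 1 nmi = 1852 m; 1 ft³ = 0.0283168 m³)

2.28 qt

14.4 kn → 7.40799 m/s
0.0337 day → 2911.68 s
d = v × t = 7.40799 × 2911.68 = 21569.7 m
153 nmi/ft³ → 1.00066×10⁷ m/m³
V = d / (distance per unit fuel) = 21569.7 / 1.00066×10⁷ = 0.00215555 m³
In qt: 0.00215555 / 0.000946353 = 2.27774 qt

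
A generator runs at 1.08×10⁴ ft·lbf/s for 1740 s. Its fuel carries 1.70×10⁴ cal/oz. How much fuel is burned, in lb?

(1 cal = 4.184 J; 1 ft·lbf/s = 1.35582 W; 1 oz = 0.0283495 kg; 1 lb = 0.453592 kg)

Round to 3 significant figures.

1.08×10⁴ ft·lbf/s → 14642.9 W
E = P × t = 14642.9 × 1740 = 2.54786×10⁷ J
1.70×10⁴ cal/oz → 2.50897×10⁶ J/kg
m = E / e_s = 2.54786×10⁷ / 2.50897×10⁶ = 10.155 kg
In lb: 10.155 / 0.453592 = 22.388 lb

22.4 lb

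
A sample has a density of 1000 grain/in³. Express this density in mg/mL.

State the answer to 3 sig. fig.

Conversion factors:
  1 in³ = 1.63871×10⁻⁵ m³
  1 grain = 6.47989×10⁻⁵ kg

1000 grain/in³ × 6.47989×10⁻⁵ kg/grain ÷ 1.63871×10⁻⁵ m³/in³ = 3954.26 kg/m³
3954.26 kg/m³ ÷ 10⁻⁶ kg/mg × 10⁻⁶ m³/mL = 3954.26 mg/mL

3950 mg/mL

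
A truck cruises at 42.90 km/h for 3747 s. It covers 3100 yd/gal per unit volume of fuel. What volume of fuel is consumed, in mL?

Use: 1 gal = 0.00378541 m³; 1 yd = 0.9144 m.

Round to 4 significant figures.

42.90 km/h → 11.9167 m/s
d = v × t = 11.9167 × 3747 = 44651.9 m
3100 yd/gal → 748833 m/m³
V = d / (distance per unit fuel) = 44651.9 / 748833 = 0.0596286 m³
In mL: 0.0596286 / 10⁻⁶ = 59628.6 mL

5.963×10⁴ mL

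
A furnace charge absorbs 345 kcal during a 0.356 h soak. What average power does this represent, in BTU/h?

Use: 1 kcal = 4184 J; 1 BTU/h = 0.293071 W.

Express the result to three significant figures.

345 kcal × 4184 → 1.44348×10⁶ J
0.356 h × 3600 → 1281.6 s
P = E / t = 1.44348×10⁶ J / 1281.6 s = 1126.31 W
1126.31 W ÷ (0.293071 W/BTU/h) = 3843.13 BTU/h

3840 BTU/h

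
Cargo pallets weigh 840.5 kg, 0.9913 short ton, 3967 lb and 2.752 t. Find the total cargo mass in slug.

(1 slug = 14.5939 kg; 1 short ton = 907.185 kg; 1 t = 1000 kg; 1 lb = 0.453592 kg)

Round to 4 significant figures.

431.1 slug

840.5 kg (already kg)
0.9913 short ton × 907.185 = 899.292 kg
3967 lb × 0.453592 = 1799.4 kg
2.752 t × 1000 = 2752 kg
Total: 840.5 + 899.292 + 1799.4 + 2752 = 6291.19 kg
In slug: 6291.19 / 14.5939 = 431.084 slug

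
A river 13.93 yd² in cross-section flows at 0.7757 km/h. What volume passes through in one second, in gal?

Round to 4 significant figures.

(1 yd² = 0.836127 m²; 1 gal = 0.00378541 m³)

0.7757 km/h × (1/3.6) = 0.215472 m/s
13.93 yd² × 0.836127 = 11.6472 m²
V = v × A × t = 0.215472 m/s × 11.6472 m² × 1 s = 2.50965 m³
2.50965 m³ ÷ (0.00378541 m³/gal) = 662.98 gal

663.0 gal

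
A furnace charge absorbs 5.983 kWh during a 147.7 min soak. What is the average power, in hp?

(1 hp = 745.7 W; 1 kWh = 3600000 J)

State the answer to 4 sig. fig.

3.259 hp

5.983 kWh × 3600000 → 2.15388×10⁷ J
147.7 min × 60 → 8862 s
P = E / t = 2.15388×10⁷ J / 8862 s = 2430.47 W
2430.47 W ÷ (745.7 W/hp) = 3.25931 hp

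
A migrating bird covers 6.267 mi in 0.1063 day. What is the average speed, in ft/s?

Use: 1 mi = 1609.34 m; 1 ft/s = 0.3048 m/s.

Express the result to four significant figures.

6.267 mi × 1609.34 → 10085.7 m
0.1063 day × 86400 → 9184.32 s
v = d / t = 10085.7 m / 9184.32 s = 1.09814 m/s
1.09814 m/s ÷ (0.3048 m/s/ft/s) = 3.60282 ft/s

3.603 ft/s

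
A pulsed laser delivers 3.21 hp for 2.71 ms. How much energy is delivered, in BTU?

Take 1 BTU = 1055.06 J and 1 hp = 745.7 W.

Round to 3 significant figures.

0.00615 BTU

3.21 hp × 745.7 → 2393.7 W
2.71 ms × 0.001 → 0.00271 s
E = P × t = 2393.7 W × 0.00271 s = 6.48693 J
6.48693 J ÷ (1055.06 J/BTU) = 0.0061484 BTU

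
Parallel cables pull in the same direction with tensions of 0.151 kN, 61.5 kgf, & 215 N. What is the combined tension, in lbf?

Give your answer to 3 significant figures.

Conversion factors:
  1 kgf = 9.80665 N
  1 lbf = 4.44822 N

218 lbf

0.151 kN × 1000 = 151 N
61.5 kgf × 9.80665 = 603.109 N
215 N (already N)
Combined: 151 + 603.109 + 215 = 969.109 N
In lbf: 969.109 / 4.44822 = 217.864 lbf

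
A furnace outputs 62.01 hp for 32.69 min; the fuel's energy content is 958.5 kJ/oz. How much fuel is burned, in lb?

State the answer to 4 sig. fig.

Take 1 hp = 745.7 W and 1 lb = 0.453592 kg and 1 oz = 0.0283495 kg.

62.01 hp → 46240.9 W
32.69 min → 1961.4 s
E = P × t = 46240.9 × 1961.4 = 9.06969×10⁷ J
958.5 kJ/oz → 3.38101×10⁷ J/kg
m = E / e_s = 9.06969×10⁷ / 3.38101×10⁷ = 2.68254 kg
In lb: 2.68254 / 0.453592 = 5.91399 lb

5.914 lb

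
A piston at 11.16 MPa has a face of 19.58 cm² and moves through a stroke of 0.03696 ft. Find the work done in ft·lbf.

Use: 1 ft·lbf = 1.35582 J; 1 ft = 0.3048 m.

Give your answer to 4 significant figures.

11.16 MPa → 1.116×10⁷ Pa
19.58 cm² → 0.001958 m²
F = P × A = 1.116×10⁷ × 0.001958 = 21851.3 N
0.03696 ft → 0.0112654 m
W = F × d = 21851.3 × 0.0112654 = 246.164 J
In ft·lbf: 246.164 / 1.35582 = 181.561 ft·lbf

181.6 ft·lbf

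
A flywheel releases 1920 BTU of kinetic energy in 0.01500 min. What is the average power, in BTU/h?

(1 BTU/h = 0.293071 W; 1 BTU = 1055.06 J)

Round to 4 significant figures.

7.680×10⁶ BTU/h

1920 BTU × 1055.06 → 2.02572×10⁶ J
0.01500 min × 60 → 0.9 s
P = E / t = 2.02572×10⁶ J / 0.9 s = 2.2508×10⁶ W
2.2508×10⁶ W ÷ (0.293071 W/BTU/h) = 7.68005×10⁶ BTU/h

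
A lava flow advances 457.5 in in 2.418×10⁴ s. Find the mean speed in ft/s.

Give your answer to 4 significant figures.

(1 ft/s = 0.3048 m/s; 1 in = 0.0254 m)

0.001577 ft/s

457.5 in × 0.0254 → 11.6205 m
v = d / t = 11.6205 m / 24180 s = 4.80583×10⁻⁴ m/s
4.80583×10⁻⁴ m/s ÷ (0.3048 m/s/ft/s) = 0.00157672 ft/s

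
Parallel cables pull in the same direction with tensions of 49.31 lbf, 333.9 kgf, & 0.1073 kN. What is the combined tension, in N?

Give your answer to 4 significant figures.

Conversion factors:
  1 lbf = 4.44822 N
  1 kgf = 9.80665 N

49.31 lbf × 4.44822 = 219.342 N
333.9 kgf × 9.80665 = 3274.44 N
0.1073 kN × 1000 = 107.3 N
Total: 219.342 + 3274.44 + 107.3 = 3601.08 N

3601 N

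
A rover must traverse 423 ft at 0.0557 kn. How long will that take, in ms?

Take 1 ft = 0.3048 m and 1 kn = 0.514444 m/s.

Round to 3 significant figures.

423 ft × 0.3048 → 128.93 m
0.0557 kn × 0.514444 → 0.0286545 m/s
t = d / v = 128.93 m / 0.0286545 m/s = 4499.47 s
4499.47 s ÷ (0.001 s/ms) = 4.49947×10⁶ ms

4.50×10⁶ ms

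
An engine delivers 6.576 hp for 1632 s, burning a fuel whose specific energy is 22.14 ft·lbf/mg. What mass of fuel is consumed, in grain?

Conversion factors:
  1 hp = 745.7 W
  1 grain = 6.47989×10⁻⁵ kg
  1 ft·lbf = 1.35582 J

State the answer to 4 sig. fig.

4114 grain

6.576 hp → 4903.72 W
E = P × t = 4903.72 × 1632 = 8.00287×10⁶ J
22.14 ft·lbf/mg → 3.00179×10⁷ J/kg
m = E / e_s = 8.00287×10⁶ / 3.00179×10⁷ = 0.266603 kg
In grain: 0.266603 / 6.47989×10⁻⁵ = 4114.31 grain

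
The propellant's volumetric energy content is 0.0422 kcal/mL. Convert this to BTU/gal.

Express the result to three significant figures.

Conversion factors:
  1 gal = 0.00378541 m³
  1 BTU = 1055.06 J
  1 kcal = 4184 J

0.0422 kcal/mL × 4184 J/kcal ÷ 10⁻⁶ m³/mL = 1.76565×10⁸ J/m³
1.76565×10⁸ J/m³ ÷ 1055.06 J/BTU × 0.00378541 m³/gal = 633.491 BTU/gal

633 BTU/gal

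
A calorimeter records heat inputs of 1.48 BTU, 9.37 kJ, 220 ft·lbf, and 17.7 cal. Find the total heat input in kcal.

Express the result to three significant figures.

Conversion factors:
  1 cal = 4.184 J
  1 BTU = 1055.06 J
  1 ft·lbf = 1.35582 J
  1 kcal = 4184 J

2.70 kcal

1.48 BTU × 1055.06 → 1561.49 J
9.37 kJ × 1000 → 9370 J
220 ft·lbf × 1.35582 → 298.28 J
17.7 cal × 4.184 → 74.0568 J
Sum: 1561.49 + 9370 + 298.28 + 74.0568 = 11303.8 J
In kcal: 11303.8 / 4184 = 2.70167 kcal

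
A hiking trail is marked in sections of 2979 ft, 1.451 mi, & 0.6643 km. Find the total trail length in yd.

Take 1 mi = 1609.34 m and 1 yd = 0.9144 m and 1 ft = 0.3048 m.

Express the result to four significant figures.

4273 yd

2979 ft × 0.3048 = 907.999 m
1.451 mi × 1609.34 = 2335.15 m
0.6643 km × 1000 = 664.3 m
Total: 907.999 + 2335.15 + 664.3 = 3907.45 m
In yd: 3907.45 / 0.9144 = 4273.24 yd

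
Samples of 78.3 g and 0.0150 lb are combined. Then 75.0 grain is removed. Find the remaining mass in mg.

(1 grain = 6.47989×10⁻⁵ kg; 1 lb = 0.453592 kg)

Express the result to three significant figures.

8.02×10⁴ mg

78.3 g × 0.001 = 0.0783 kg
0.0150 lb × 0.453592 = 0.00680388 kg
75.0 grain × 6.47989×10⁻⁵ = 0.00485992 kg
Sum: 0.0783 + 0.00680388 − 0.00485992 = 0.080244 kg
In mg: 0.080244 / 10⁻⁶ = 80244 mg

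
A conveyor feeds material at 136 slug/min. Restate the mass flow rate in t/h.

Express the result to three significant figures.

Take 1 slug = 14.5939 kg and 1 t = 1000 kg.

136 slug/min × 14.5939 kg/slug ÷ 60 s/min = 33.0795 kg/s
33.0795 kg/s ÷ 1000 kg/t × 3600 s/h = 119.086 t/h

119 t/h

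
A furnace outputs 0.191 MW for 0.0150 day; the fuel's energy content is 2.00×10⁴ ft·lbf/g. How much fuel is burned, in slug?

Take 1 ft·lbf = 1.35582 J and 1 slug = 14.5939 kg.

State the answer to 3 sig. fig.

0.191 MW → 191000 W
0.0150 day → 1296 s
E = P × t = 191000 × 1296 = 2.47536×10⁸ J
2.00×10⁴ ft·lbf/g → 2.71164×10⁷ J/kg
m = E / e_s = 2.47536×10⁸ / 2.71164×10⁷ = 9.12865 kg
In slug: 9.12865 / 14.5939 = 0.625511 slug

0.626 slug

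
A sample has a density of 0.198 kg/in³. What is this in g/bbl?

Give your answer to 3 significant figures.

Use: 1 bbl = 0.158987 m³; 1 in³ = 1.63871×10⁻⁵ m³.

0.198 kg/in³ ÷ 1.63871×10⁻⁵ m³/in³ = 12082.7 kg/m³
12082.7 kg/m³ ÷ 0.001 kg/g × 0.158987 m³/bbl = 1.92099×10⁶ g/bbl

1.92×10⁶ g/bbl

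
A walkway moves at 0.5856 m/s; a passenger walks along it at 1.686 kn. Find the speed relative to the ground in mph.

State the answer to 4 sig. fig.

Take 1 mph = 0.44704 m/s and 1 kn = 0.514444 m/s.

3.250 mph

0.5856 m/s (already m/s)
1.686 kn × 0.514444 = 0.867353 m/s
Sum: 0.5856 + 0.867353 = 1.45295 m/s
In mph: 1.45295 / 0.44704 = 3.25016 mph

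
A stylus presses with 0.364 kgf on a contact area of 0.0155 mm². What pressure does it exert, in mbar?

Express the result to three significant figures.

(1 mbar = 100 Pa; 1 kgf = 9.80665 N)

2.30×10⁶ mbar

0.364 kgf × 9.80665 → 3.56962 N
0.0155 mm² × 10⁻⁶ → 1.55×10⁻⁸ m²
P = F / A = 3.56962 N / 1.55×10⁻⁸ m² = 2.30298×10⁸ Pa
2.30298×10⁸ Pa ÷ (100 Pa/mbar) = 2.30298×10⁶ mbar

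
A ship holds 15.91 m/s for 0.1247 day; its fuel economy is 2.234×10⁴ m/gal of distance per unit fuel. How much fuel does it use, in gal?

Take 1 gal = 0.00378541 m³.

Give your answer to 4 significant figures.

7.673 gal

0.1247 day → 10774.1 s
d = v × t = 15.91 × 10774.1 = 171416 m
2.234×10⁴ m/gal → 5.90161×10⁶ m/m³
V = d / (distance per unit fuel) = 171416 / 5.90161×10⁶ = 0.0290456 m³
In gal: 0.0290456 / 0.00378541 = 7.67304 gal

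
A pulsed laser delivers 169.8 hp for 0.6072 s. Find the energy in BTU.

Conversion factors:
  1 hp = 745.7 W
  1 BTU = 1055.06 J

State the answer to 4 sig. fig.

169.8 hp × 745.7 → 126620 W
E = P × t = 126620 W × 0.6072 s = 76883.7 J
76883.7 J ÷ (1055.06 J/BTU) = 72.8714 BTU

72.87 BTU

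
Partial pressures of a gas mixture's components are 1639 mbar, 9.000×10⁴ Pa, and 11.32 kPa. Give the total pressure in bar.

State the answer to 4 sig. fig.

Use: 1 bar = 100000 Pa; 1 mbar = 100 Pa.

1639 mbar × 100 → 163900 Pa
9.000×10⁴ Pa (already Pa)
11.32 kPa × 1000 → 11320 Pa
Combined: 163900 + 90000 + 11320 = 265220 Pa
In bar: 265220 / 100000 = 2.6522 bar

2.652 bar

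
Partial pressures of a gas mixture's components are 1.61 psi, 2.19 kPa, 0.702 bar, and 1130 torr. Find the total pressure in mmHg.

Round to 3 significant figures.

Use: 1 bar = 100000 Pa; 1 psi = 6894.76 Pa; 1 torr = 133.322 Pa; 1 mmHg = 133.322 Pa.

1.61 psi × 6894.76 = 11100.6 Pa
2.19 kPa × 1000 = 2190 Pa
0.702 bar × 100000 = 70200 Pa
1130 torr × 133.322 = 150654 Pa
Combined: 11100.6 + 2190 + 70200 + 150654 = 234145 Pa
In mmHg: 234145 / 133.322 = 1756.24 mmHg

1760 mmHg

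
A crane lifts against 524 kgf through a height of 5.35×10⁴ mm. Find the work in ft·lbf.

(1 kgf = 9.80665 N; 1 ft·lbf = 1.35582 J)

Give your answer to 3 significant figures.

524 kgf × 9.80665 → 5138.68 N
5.35×10⁴ mm × 0.001 → 53.5 m
W = F × d = 5138.68 N × 53.5 m = 274919 J
274919 J ÷ (1.35582 J/ft·lbf) = 202770 ft·lbf

2.03×10⁵ ft·lbf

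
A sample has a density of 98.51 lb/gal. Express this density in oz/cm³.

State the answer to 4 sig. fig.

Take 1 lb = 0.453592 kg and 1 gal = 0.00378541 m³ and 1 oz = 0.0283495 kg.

0.4164 oz/cm³

98.51 lb/gal × 0.453592 kg/lb ÷ 0.00378541 m³/gal = 11804.1 kg/m³
11804.1 kg/m³ ÷ 0.0283495 kg/oz × 10⁻⁶ m³/cm³ = 0.416378 oz/cm³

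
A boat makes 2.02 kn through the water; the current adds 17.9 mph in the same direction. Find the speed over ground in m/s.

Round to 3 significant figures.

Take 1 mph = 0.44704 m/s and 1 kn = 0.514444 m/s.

2.02 kn × 0.514444 = 1.03918 m/s
17.9 mph × 0.44704 = 8.00202 m/s
Combined: 1.03918 + 8.00202 = 9.0412 m/s

9.04 m/s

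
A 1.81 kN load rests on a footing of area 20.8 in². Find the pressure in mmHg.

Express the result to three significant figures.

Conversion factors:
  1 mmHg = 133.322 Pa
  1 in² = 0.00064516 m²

1.81 kN × 1000 → 1810 N
20.8 in² × 0.00064516 → 0.0134193 m²
P = F / A = 1810 N / 0.0134193 m² = 134880 Pa
134880 Pa ÷ (133.322 Pa/mmHg) = 1011.69 mmHg

1010 mmHg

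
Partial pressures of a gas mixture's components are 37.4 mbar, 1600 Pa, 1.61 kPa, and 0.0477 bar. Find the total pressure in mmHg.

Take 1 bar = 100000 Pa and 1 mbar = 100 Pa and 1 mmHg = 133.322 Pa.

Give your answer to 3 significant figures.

37.4 mbar × 100 → 3740 Pa
1600 Pa (already Pa)
1.61 kPa × 1000 → 1610 Pa
0.0477 bar × 100000 → 4770 Pa
Total: 3740 + 1600 + 1610 + 4770 = 11720 Pa
In mmHg: 11720 / 133.322 = 87.9075 mmHg

87.9 mmHg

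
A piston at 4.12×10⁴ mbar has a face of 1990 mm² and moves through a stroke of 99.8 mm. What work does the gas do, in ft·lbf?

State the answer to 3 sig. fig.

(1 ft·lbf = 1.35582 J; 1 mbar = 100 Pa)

4.12×10⁴ mbar → 4.12×10⁶ Pa
1990 mm² → 0.00199 m²
F = P × A = 4.12×10⁶ × 0.00199 = 8198.8 N
99.8 mm → 0.0998 m
W = F × d = 8198.8 × 0.0998 = 818.24 J
In ft·lbf: 818.24 / 1.35582 = 603.502 ft·lbf

604 ft·lbf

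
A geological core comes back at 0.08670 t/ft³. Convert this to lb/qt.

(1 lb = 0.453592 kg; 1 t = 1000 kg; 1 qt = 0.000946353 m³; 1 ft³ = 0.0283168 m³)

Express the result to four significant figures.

0.08670 t/ft³ × 1000 kg/t ÷ 0.0283168 m³/ft³ = 3061.79 kg/m³
3061.79 kg/m³ ÷ 0.453592 kg/lb × 0.000946353 m³/qt = 6.38797 lb/qt

6.388 lb/qt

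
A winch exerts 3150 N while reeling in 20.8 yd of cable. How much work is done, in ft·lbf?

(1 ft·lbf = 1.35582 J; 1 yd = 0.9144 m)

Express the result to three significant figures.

20.8 yd × 0.9144 = 19.0195 m
W = F × d = 3150 N × 19.0195 m = 59911.4 J
59911.4 J ÷ (1.35582 J/ft·lbf) = 44188.3 ft·lbf

4.42×10⁴ ft·lbf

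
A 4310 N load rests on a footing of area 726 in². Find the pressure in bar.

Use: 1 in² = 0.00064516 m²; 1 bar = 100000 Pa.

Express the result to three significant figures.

0.0920 bar

726 in² × 0.00064516 = 0.468386 m²
P = F / A = 4310 N / 0.468386 m² = 9201.81 Pa
9201.81 Pa ÷ (100000 Pa/bar) = 0.0920181 bar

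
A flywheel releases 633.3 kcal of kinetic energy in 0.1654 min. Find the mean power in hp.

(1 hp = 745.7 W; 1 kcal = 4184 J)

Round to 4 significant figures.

358.1 hp

633.3 kcal × 4184 → 2.64973×10⁶ J
0.1654 min × 60 → 9.924 s
P = E / t = 2.64973×10⁶ J / 9.924 s = 267002 W
267002 W ÷ (745.7 W/hp) = 358.056 hp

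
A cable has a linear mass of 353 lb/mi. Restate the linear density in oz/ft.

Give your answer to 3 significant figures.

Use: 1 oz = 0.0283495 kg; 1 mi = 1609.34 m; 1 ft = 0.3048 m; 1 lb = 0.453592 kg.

1.07 oz/ft

353 lb/mi × 0.453592 kg/lb ÷ 1609.34 m/mi = 0.0994929 kg/m
0.0994929 kg/m ÷ 0.0283495 kg/oz × 0.3048 m/ft = 1.0697 oz/ft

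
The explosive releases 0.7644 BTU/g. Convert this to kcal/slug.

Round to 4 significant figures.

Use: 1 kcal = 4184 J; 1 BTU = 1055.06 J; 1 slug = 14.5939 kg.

0.7644 BTU/g × 1055.06 J/BTU ÷ 0.001 kg/g = 806488 J/kg
806488 J/kg ÷ 4184 J/kcal × 14.5939 kg/slug = 2813.05 kcal/slug

2813 kcal/slug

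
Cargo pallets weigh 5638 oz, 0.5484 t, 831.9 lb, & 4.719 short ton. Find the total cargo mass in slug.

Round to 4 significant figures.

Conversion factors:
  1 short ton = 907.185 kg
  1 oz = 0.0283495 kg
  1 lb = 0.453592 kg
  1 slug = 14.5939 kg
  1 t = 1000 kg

367.7 slug

5638 oz × 0.0283495 → 159.834 kg
0.5484 t × 1000 → 548.4 kg
831.9 lb × 0.453592 → 377.343 kg
4.719 short ton × 907.185 → 4281.01 kg
Sum: 159.834 + 548.4 + 377.343 + 4281.01 = 5366.59 kg
In slug: 5366.59 / 14.5939 = 367.728 slug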